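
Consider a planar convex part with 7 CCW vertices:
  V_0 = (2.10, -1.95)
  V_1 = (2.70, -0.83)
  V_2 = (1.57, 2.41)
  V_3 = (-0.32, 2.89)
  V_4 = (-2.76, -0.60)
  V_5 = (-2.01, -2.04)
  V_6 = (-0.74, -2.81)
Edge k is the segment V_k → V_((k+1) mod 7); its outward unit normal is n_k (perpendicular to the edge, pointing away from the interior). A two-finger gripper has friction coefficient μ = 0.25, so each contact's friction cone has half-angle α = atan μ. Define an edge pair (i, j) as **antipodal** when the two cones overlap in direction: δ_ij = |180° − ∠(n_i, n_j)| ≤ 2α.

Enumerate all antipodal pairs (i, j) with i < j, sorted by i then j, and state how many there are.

α = atan 0.25 = 14.04°;  2α = 28.07°
n_0 = (+0.8815, -0.4722)
n_1 = (+0.9442, +0.3293)
n_2 = (+0.2462, +0.9692)
n_3 = (-0.8196, +0.5730)
n_4 = (-0.8869, -0.4619)
n_5 = (-0.5185, -0.8551)
n_6 = (+0.2898, -0.9571)
  (0,1): δ = 132.59°  ·
  (0,2): δ = 76.07°  ·
  (0,3): δ = 6.78°  ✓
  (0,4): δ = 55.69°  ·
  (0,5): δ = 86.95°  ·
  (0,6): δ = 135.03°  ·
  (1,2): δ = 123.48°  ·
  (1,3): δ = 54.19°  ·
  (1,4): δ = 8.28°  ✓
  (1,5): δ = 39.54°  ·
  (1,6): δ = 87.62°  ·
  (2,3): δ = 110.71°  ·
  (2,4): δ = 48.24°  ·
  (2,5): δ = 16.98°  ✓
  (2,6): δ = 31.10°  ·
  (3,4): δ = 117.53°  ·
  (3,5): δ = 86.27°  ·
  (3,6): δ = 38.19°  ·
  (4,5): δ = 148.74°  ·
  (4,6): δ = 100.66°  ·
  (5,6): δ = 131.92°  ·
antipodal pairs: 3

count = 3; pairs: (0,3), (1,4), (2,5)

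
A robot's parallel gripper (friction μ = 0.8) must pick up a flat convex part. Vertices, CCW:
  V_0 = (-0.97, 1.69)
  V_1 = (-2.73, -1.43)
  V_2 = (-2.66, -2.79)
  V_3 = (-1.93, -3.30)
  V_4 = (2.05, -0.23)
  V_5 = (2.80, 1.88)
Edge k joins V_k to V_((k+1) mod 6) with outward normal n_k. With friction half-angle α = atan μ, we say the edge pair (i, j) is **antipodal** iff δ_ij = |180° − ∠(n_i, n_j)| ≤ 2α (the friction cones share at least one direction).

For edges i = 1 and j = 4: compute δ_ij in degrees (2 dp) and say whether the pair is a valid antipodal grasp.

α = atan 0.8 = 38.66°;  2α = 77.32°
edge 1: e_1 = (+0.07, -1.36);  n_1 = (-0.9987, -0.0514)
edge 4: e_4 = (+0.75, +2.11);  n_4 = (+0.9422, -0.3349)
∠(n_1, n_4) = 157.49°
δ = |180° − 157.49°| = 22.51°
22.51° ≤ 2α = 77.32°  →  valid

δ = 22.51°, valid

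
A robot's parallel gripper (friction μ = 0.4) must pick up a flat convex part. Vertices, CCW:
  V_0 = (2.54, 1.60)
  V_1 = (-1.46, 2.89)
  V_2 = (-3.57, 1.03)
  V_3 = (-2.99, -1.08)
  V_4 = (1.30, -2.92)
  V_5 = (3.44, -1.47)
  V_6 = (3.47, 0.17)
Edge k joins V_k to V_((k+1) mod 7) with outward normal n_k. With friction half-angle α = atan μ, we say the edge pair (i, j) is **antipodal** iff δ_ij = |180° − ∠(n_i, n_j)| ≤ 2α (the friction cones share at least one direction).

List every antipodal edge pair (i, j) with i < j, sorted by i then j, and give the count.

count = 5; pairs: (0,3), (1,4), (2,5), (2,6), (3,6)

α = atan 0.4 = 21.80°;  2α = 43.60°
n_0 = (+0.3069, +0.9517)
n_1 = (-0.6613, +0.7501)
n_2 = (-0.9642, -0.2651)
n_3 = (-0.3942, -0.9190)
n_4 = (+0.5609, -0.8279)
n_5 = (+0.9998, -0.0183)
n_6 = (+0.8383, +0.5452)
  (0,1): δ = 120.73°  ·
  (0,2): δ = 56.76°  ·
  (0,3): δ = 5.34°  ✓
  (0,4): δ = 51.99°  ·
  (0,5): δ = 106.83°  ·
  (0,6): δ = 140.91°  ·
  (1,2): δ = 116.03°  ·
  (1,3): δ = 64.61°  ·
  (1,4): δ = 7.28°  ✓
  (1,5): δ = 47.56°  ·
  (1,6): δ = 81.64°  ·
  (2,3): δ = 128.58°  ·
  (2,4): δ = 71.25°  ·
  (2,5): δ = 16.42°  ✓
  (2,6): δ = 17.67°  ✓
  (3,4): δ = 122.66°  ·
  (3,5): δ = 67.83°  ·
  (3,6): δ = 33.75°  ✓
  (4,5): δ = 125.17°  ·
  (4,6): δ = 91.08°  ·
  (5,6): δ = 145.91°  ·
antipodal pairs: 5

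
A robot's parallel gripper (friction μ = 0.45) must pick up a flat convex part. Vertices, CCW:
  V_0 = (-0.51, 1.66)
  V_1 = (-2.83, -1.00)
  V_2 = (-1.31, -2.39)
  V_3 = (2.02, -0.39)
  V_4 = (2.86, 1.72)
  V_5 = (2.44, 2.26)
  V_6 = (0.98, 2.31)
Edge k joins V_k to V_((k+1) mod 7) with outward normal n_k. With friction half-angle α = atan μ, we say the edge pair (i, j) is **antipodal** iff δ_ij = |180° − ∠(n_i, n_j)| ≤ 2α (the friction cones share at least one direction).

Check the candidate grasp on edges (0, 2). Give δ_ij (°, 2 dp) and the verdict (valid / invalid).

δ = 17.92°, valid

α = atan 0.45 = 24.23°;  2α = 48.46°
edge 0: e_0 = (-2.32, -2.66);  n_0 = (-0.7536, +0.6573)
edge 2: e_2 = (+3.33, +2.00);  n_2 = (+0.5149, -0.8573)
∠(n_0, n_2) = 162.08°
δ = |180° − 162.08°| = 17.92°
17.92° ≤ 2α = 48.46°  →  valid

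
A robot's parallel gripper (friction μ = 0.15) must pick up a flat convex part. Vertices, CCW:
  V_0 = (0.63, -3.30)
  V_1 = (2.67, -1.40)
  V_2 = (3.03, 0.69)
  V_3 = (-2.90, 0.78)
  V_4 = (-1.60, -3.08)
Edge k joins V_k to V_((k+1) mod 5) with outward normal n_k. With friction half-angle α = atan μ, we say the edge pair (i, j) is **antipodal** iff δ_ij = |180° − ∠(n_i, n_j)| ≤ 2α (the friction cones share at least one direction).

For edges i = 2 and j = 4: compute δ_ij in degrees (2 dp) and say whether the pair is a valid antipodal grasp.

δ = 4.76°, valid

α = atan 0.15 = 8.53°;  2α = 17.06°
edge 2: e_2 = (-5.93, +0.09);  n_2 = (+0.0152, +0.9999)
edge 4: e_4 = (+2.23, -0.22);  n_4 = (-0.0982, -0.9952)
∠(n_2, n_4) = 175.24°
δ = |180° − 175.24°| = 4.76°
4.76° ≤ 2α = 17.06°  →  valid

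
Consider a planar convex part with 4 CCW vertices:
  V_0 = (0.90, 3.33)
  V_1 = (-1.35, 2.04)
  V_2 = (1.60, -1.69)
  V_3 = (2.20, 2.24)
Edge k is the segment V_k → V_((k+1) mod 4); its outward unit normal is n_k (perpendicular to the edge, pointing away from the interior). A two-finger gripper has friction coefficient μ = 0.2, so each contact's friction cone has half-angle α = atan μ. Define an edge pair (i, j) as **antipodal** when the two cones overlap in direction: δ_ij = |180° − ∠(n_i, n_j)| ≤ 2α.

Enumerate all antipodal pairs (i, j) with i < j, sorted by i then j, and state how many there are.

α = atan 0.2 = 11.31°;  2α = 22.62°
n_0 = (-0.4974, +0.8675)
n_1 = (-0.7843, -0.6203)
n_2 = (+0.9885, -0.1509)
n_3 = (+0.6425, +0.7663)
  (0,1): δ = 81.49°  ·
  (0,2): δ = 51.49°  ·
  (0,3): δ = 110.19°  ·
  (1,2): δ = 47.02°  ·
  (1,3): δ = 11.68°  ✓
  (2,3): δ = 121.30°  ·
antipodal pairs: 1

count = 1; pairs: (1,3)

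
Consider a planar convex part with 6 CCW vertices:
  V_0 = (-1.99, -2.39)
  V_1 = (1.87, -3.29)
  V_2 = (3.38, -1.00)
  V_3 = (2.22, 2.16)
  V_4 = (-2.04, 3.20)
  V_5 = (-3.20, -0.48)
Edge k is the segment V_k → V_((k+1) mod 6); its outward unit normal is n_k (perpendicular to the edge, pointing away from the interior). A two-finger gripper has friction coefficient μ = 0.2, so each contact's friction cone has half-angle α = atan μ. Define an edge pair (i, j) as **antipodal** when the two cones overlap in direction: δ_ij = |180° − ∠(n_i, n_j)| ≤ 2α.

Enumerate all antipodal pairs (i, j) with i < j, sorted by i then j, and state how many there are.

α = atan 0.2 = 11.31°;  2α = 22.62°
n_0 = (-0.2271, -0.9739)
n_1 = (+0.8348, -0.5505)
n_2 = (+0.9387, +0.3446)
n_3 = (+0.2372, +0.9715)
n_4 = (-0.9537, +0.3006)
n_5 = (-0.8448, -0.5352)
  (0,1): δ = 110.28°  ·
  (0,2): δ = 56.72°  ·
  (0,3): δ = 0.59°  ✓
  (0,4): δ = 85.63°  ·
  (0,5): δ = 135.48°  ·
  (1,2): δ = 126.44°  ·
  (1,3): δ = 70.32°  ·
  (1,4): δ = 15.90°  ✓
  (1,5): δ = 65.75°  ·
  (2,3): δ = 123.88°  ·
  (2,4): δ = 37.65°  ·
  (2,5): δ = 12.20°  ✓
  (3,4): δ = 93.78°  ·
  (3,5): δ = 43.93°  ·
  (4,5): δ = 130.15°  ·
antipodal pairs: 3

count = 3; pairs: (0,3), (1,4), (2,5)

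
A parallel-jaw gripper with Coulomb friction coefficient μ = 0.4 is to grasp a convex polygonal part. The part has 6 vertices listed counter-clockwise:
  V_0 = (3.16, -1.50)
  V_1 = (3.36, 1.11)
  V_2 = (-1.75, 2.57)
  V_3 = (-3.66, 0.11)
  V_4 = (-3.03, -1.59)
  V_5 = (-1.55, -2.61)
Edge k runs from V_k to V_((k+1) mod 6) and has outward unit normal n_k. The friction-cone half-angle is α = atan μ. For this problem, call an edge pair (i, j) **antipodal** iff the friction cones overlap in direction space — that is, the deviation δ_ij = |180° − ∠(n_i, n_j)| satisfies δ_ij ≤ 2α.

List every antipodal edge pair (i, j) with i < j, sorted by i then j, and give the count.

α = atan 0.4 = 21.80°;  2α = 43.60°
n_0 = (+0.9971, -0.0764)
n_1 = (+0.2747, +0.9615)
n_2 = (-0.7899, +0.6133)
n_3 = (-0.9377, -0.3475)
n_4 = (-0.5675, -0.8234)
n_5 = (+0.2294, -0.9733)
  (0,1): δ = 101.56°  ·
  (0,2): δ = 33.44°  ✓
  (0,3): δ = 24.72°  ✓
  (0,4): δ = 59.81°  ·
  (0,5): δ = 107.64°  ·
  (1,2): δ = 111.88°  ·
  (1,3): δ = 53.72°  ·
  (1,4): δ = 18.63°  ✓
  (1,5): δ = 29.21°  ✓
  (2,3): δ = 121.84°  ·
  (2,4): δ = 86.75°  ·
  (2,5): δ = 38.91°  ✓
  (3,4): δ = 144.91°  ·
  (3,5): δ = 97.07°  ·
  (4,5): δ = 132.16°  ·
antipodal pairs: 5

count = 5; pairs: (0,2), (0,3), (1,4), (1,5), (2,5)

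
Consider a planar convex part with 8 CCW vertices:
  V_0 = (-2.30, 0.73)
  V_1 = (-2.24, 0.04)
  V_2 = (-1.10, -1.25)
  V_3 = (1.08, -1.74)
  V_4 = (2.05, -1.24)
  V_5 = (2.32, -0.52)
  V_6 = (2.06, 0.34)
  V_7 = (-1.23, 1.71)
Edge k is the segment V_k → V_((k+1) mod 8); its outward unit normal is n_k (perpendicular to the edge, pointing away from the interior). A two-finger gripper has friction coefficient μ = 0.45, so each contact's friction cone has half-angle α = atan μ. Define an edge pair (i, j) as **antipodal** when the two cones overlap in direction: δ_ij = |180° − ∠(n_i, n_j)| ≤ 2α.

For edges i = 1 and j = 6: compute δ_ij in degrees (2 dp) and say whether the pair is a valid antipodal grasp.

α = atan 0.45 = 24.23°;  2α = 48.46°
edge 1: e_1 = (+1.14, -1.29);  n_1 = (-0.7493, -0.6622)
edge 6: e_6 = (-3.29, +1.37);  n_6 = (+0.3844, +0.9232)
∠(n_1, n_6) = 154.08°
δ = |180° − 154.08°| = 25.92°
25.92° ≤ 2α = 48.46°  →  valid

δ = 25.92°, valid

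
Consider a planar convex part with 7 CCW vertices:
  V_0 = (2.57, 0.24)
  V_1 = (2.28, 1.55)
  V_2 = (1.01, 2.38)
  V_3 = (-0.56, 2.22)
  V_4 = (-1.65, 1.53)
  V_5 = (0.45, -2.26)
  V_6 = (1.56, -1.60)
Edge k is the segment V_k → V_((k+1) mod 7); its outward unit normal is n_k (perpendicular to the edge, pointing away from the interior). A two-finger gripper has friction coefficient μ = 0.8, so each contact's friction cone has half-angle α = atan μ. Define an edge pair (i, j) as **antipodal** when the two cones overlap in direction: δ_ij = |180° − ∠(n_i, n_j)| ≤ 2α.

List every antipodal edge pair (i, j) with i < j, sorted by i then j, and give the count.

count = 10; pairs: (0,3), (0,4), (1,4), (1,5), (2,4), (2,5), (2,6), (3,5), (3,6), (4,6)

α = atan 0.8 = 38.66°;  2α = 77.32°
n_0 = (+0.9764, +0.2161)
n_1 = (+0.5471, +0.8371)
n_2 = (-0.1014, +0.9948)
n_3 = (-0.5349, +0.8449)
n_4 = (-0.8747, -0.4847)
n_5 = (+0.5111, -0.8595)
n_6 = (+0.8766, -0.4812)
  (0,1): δ = 135.65°  ·
  (0,2): δ = 96.66°  ·
  (0,3): δ = 70.15°  ✓
  (0,4): δ = 16.51°  ✓
  (0,5): δ = 108.25°  ·
  (0,6): δ = 138.75°  ·
  (1,2): δ = 141.01°  ·
  (1,3): δ = 114.50°  ·
  (1,4): δ = 27.84°  ✓
  (1,5): δ = 63.90°  ✓
  (1,6): δ = 94.40°  ·
  (2,3): δ = 153.48°  ·
  (2,4): δ = 66.83°  ✓
  (2,5): δ = 24.92°  ✓
  (2,6): δ = 55.42°  ✓
  (3,4): δ = 93.34°  ·
  (3,5): δ = 1.60°  ✓
  (3,6): δ = 28.90°  ✓
  (4,5): δ = 88.25°  ·
  (4,6): δ = 57.75°  ✓
  (5,6): δ = 149.50°  ·
antipodal pairs: 10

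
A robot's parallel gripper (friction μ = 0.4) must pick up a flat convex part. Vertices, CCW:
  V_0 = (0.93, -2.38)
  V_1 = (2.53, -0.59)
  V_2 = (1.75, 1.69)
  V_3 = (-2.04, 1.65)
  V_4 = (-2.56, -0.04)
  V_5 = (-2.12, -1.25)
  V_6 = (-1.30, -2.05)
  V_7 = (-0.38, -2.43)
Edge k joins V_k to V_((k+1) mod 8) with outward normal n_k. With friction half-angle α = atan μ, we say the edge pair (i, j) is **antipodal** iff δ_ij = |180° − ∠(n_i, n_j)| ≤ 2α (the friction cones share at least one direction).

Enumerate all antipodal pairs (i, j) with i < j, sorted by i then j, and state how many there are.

count = 6; pairs: (0,3), (1,3), (1,4), (1,5), (2,6), (2,7)

α = atan 0.4 = 21.80°;  2α = 43.60°
n_0 = (+0.7456, -0.6664)
n_1 = (+0.9462, +0.3237)
n_2 = (-0.0106, +0.9999)
n_3 = (-0.9558, +0.2941)
n_4 = (-0.9398, -0.3417)
n_5 = (-0.6983, -0.7158)
n_6 = (-0.3818, -0.9243)
n_7 = (+0.0381, -0.9993)
  (0,1): δ = 119.32°  ·
  (0,2): δ = 47.60°  ·
  (0,3): δ = 24.69°  ✓
  (0,4): δ = 61.78°  ·
  (0,5): δ = 87.50°  ·
  (0,6): δ = 109.35°  ·
  (0,7): δ = 133.98°  ·
  (1,2): δ = 108.28°  ·
  (1,3): δ = 35.99°  ✓
  (1,4): δ = 1.10°  ✓
  (1,5): δ = 26.82°  ✓
  (1,6): δ = 48.67°  ·
  (1,7): δ = 73.30°  ·
  (2,3): δ = 107.71°  ·
  (2,4): δ = 70.62°  ·
  (2,5): δ = 44.90°  ·
  (2,6): δ = 23.05°  ✓
  (2,7): δ = 1.58°  ✓
  (3,4): δ = 142.91°  ·
  (3,5): δ = 117.19°  ·
  (3,6): δ = 95.34°  ·
  (3,7): δ = 70.71°  ·
  (4,5): δ = 154.28°  ·
  (4,6): δ = 132.43°  ·
  (4,7): δ = 107.80°  ·
  (5,6): δ = 158.15°  ·
  (5,7): δ = 133.52°  ·
  (6,7): δ = 155.37°  ·
antipodal pairs: 6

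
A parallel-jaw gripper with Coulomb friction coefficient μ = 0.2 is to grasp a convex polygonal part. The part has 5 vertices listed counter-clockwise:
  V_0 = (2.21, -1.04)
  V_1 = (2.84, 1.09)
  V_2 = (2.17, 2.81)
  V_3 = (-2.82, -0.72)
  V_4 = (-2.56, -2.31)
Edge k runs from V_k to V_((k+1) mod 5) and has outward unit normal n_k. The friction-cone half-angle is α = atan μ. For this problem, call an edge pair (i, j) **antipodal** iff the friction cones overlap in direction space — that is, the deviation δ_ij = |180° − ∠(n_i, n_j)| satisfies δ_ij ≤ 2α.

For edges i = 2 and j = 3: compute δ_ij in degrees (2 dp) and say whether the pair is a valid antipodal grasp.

α = atan 0.2 = 11.31°;  2α = 22.62°
edge 2: e_2 = (-4.99, -3.53);  n_2 = (-0.5775, +0.8164)
edge 3: e_3 = (+0.26, -1.59);  n_3 = (-0.9869, -0.1614)
∠(n_2, n_3) = 64.01°
δ = |180° − 64.01°| = 115.99°
115.99° > 2α = 22.62°  →  invalid

δ = 115.99°, invalid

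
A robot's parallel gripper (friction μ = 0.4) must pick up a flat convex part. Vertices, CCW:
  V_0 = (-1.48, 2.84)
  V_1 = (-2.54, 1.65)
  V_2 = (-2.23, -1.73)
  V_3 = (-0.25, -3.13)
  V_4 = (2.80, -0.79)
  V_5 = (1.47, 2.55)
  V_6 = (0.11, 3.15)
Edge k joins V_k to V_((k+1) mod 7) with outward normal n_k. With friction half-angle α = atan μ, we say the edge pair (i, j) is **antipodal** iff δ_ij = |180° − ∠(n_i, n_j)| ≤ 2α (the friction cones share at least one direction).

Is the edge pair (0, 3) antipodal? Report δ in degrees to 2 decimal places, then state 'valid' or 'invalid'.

δ = 10.81°, valid

α = atan 0.4 = 21.80°;  2α = 43.60°
edge 0: e_0 = (-1.06, -1.19);  n_0 = (-0.7467, +0.6651)
edge 3: e_3 = (+3.05, +2.34);  n_3 = (+0.6087, -0.7934)
∠(n_0, n_3) = 169.19°
δ = |180° − 169.19°| = 10.81°
10.81° ≤ 2α = 43.60°  →  valid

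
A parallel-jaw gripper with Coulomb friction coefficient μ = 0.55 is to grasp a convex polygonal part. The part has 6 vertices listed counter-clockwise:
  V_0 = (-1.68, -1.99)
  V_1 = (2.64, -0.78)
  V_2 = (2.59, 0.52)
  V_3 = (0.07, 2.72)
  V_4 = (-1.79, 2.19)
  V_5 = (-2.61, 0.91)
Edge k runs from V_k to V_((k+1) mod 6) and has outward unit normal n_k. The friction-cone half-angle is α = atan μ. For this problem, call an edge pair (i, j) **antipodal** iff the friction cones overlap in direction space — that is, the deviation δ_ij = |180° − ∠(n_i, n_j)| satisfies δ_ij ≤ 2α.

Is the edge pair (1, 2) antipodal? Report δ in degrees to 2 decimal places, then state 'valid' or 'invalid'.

δ = 133.32°, invalid

α = atan 0.55 = 28.81°;  2α = 57.62°
edge 1: e_1 = (-0.05, +1.30);  n_1 = (+0.9993, +0.0384)
edge 2: e_2 = (-2.52, +2.20);  n_2 = (+0.6577, +0.7533)
∠(n_1, n_2) = 46.68°
δ = |180° − 46.68°| = 133.32°
133.32° > 2α = 57.62°  →  invalid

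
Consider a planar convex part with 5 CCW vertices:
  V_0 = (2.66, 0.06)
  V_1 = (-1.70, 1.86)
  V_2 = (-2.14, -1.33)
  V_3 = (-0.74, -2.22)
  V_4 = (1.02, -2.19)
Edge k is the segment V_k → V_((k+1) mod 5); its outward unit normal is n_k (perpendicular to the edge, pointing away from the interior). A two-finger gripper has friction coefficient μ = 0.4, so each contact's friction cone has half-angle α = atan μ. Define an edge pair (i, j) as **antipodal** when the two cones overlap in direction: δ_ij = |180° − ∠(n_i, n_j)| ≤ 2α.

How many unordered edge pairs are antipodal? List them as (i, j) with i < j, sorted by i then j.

α = atan 0.4 = 21.80°;  2α = 43.60°
n_0 = (+0.3816, +0.9243)
n_1 = (-0.9906, +0.1366)
n_2 = (-0.5365, -0.8439)
n_3 = (+0.0170, -0.9999)
n_4 = (+0.8081, -0.5890)
  (0,1): δ = 75.42°  ·
  (0,2): δ = 10.01°  ✓
  (0,3): δ = 23.41°  ✓
  (0,4): δ = 76.35°  ·
  (1,2): δ = 114.59°  ·
  (1,3): δ = 81.17°  ·
  (1,4): δ = 28.23°  ✓
  (2,3): δ = 146.58°  ·
  (2,4): δ = 93.64°  ·
  (3,4): δ = 127.06°  ·
antipodal pairs: 3

count = 3; pairs: (0,2), (0,3), (1,4)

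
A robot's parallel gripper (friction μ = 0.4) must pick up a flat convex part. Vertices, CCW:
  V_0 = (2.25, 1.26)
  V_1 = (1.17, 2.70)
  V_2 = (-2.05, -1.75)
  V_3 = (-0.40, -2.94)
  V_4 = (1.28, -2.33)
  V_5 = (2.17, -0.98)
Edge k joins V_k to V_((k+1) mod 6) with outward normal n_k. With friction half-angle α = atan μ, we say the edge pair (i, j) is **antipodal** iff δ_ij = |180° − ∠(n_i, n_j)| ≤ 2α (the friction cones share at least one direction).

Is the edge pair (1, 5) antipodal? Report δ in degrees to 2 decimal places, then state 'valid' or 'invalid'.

δ = 33.84°, valid

α = atan 0.4 = 21.80°;  2α = 43.60°
edge 1: e_1 = (-3.22, -4.45);  n_1 = (-0.8102, +0.5862)
edge 5: e_5 = (+0.08, +2.24);  n_5 = (+0.9994, -0.0357)
∠(n_1, n_5) = 146.16°
δ = |180° − 146.16°| = 33.84°
33.84° ≤ 2α = 43.60°  →  valid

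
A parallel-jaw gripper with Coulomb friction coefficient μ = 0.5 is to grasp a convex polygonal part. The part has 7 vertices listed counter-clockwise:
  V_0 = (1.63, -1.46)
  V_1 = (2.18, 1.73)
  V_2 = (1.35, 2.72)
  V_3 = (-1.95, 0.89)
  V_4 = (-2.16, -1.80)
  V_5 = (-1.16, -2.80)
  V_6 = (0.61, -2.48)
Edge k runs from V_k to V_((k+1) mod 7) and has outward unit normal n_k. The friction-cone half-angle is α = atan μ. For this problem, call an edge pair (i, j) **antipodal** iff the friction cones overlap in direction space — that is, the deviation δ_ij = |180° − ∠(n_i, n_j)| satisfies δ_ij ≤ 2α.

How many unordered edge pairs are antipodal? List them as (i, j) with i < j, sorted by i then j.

count = 7; pairs: (0,2), (0,3), (1,3), (1,4), (2,5), (2,6), (3,6)

α = atan 0.5 = 26.57°;  2α = 53.13°
n_0 = (+0.9855, -0.1699)
n_1 = (+0.7663, +0.6425)
n_2 = (-0.4850, +0.8745)
n_3 = (-0.9970, +0.0778)
n_4 = (-0.7071, -0.7071)
n_5 = (+0.1779, -0.9840)
n_6 = (+0.7071, -0.7071)
  (0,1): δ = 130.24°  ·
  (0,2): δ = 51.21°  ✓
  (0,3): δ = 5.32°  ✓
  (0,4): δ = 54.78°  ·
  (0,5): δ = 110.03°  ·
  (0,6): δ = 144.78°  ·
  (1,2): δ = 100.97°  ·
  (1,3): δ = 44.44°  ✓
  (1,4): δ = 5.02°  ✓
  (1,5): δ = 60.27°  ·
  (1,6): δ = 95.02°  ·
  (2,3): δ = 123.47°  ·
  (2,4): δ = 74.01°  ·
  (2,5): δ = 18.76°  ✓
  (2,6): δ = 15.99°  ✓
  (3,4): δ = 130.54°  ·
  (3,5): δ = 75.29°  ·
  (3,6): δ = 40.54°  ✓
  (4,5): δ = 124.75°  ·
  (4,6): δ = 90.00°  ·
  (5,6): δ = 145.25°  ·
antipodal pairs: 7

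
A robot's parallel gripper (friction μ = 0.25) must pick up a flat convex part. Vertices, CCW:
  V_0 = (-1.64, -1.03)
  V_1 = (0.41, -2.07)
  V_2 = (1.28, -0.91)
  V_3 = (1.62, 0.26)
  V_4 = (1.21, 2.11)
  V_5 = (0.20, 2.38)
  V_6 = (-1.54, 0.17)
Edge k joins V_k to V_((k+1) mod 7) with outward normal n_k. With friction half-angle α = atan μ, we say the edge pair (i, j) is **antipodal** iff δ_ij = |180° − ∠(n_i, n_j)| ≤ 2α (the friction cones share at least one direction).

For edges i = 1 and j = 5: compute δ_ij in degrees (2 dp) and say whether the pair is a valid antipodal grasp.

α = atan 0.25 = 14.04°;  2α = 28.07°
edge 1: e_1 = (+0.87, +1.16);  n_1 = (+0.8000, -0.6000)
edge 5: e_5 = (-1.74, -2.21);  n_5 = (-0.7857, +0.6186)
∠(n_1, n_5) = 178.66°
δ = |180° − 178.66°| = 1.34°
1.34° ≤ 2α = 28.07°  →  valid

δ = 1.34°, valid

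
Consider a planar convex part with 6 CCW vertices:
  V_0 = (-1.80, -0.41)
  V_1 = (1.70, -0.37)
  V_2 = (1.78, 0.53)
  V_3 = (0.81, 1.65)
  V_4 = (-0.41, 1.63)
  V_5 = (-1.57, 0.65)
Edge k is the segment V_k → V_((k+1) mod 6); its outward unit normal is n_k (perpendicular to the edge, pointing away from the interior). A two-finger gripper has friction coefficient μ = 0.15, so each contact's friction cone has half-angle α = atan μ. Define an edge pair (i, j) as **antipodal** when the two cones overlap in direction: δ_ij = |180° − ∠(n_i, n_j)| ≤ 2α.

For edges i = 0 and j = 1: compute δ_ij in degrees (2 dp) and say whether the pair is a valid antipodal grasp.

α = atan 0.15 = 8.53°;  2α = 17.06°
edge 0: e_0 = (+3.50, +0.04);  n_0 = (+0.0114, -0.9999)
edge 1: e_1 = (+0.08, +0.90);  n_1 = (+0.9961, -0.0885)
∠(n_0, n_1) = 84.27°
δ = |180° − 84.27°| = 95.73°
95.73° > 2α = 17.06°  →  invalid

δ = 95.73°, invalid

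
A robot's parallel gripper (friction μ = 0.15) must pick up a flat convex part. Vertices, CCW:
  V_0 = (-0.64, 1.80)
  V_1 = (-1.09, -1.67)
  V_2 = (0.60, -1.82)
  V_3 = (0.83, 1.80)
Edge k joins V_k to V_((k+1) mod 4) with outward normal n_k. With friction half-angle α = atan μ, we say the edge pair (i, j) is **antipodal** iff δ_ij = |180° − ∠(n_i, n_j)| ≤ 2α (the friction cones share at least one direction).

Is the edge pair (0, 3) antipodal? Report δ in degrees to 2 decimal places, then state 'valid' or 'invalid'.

δ = 97.39°, invalid

α = atan 0.15 = 8.53°;  2α = 17.06°
edge 0: e_0 = (-0.45, -3.47);  n_0 = (-0.9917, +0.1286)
edge 3: e_3 = (-1.47, +0.00);  n_3 = (+0.0000, +1.0000)
∠(n_0, n_3) = 82.61°
δ = |180° − 82.61°| = 97.39°
97.39° > 2α = 17.06°  →  invalid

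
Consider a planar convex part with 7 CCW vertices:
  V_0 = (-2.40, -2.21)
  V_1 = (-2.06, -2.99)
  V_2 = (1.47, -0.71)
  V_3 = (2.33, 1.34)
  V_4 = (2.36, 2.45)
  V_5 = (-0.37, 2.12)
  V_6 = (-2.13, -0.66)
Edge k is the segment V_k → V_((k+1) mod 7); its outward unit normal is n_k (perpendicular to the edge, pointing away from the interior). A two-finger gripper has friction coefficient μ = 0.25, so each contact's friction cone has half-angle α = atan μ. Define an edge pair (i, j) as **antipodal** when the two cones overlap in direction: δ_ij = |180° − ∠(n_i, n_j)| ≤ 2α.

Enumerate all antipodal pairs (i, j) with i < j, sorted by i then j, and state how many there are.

α = atan 0.25 = 14.04°;  2α = 28.07°
n_0 = (-0.9167, -0.3996)
n_1 = (+0.5426, -0.8400)
n_2 = (+0.9221, -0.3869)
n_3 = (+0.9996, -0.0270)
n_4 = (-0.1200, +0.9928)
n_5 = (-0.8449, +0.5349)
n_6 = (-0.9852, +0.1716)
  (0,1): δ = 80.69°  ·
  (0,2): δ = 46.31°  ·
  (0,3): δ = 25.10°  ✓
  (0,4): δ = 73.34°  ·
  (0,5): δ = 124.11°  ·
  (0,6): δ = 146.57°  ·
  (1,2): δ = 145.62°  ·
  (1,3): δ = 124.41°  ·
  (1,4): δ = 25.97°  ✓
  (1,5): δ = 24.80°  ✓
  (1,6): δ = 47.26°  ·
  (2,3): δ = 158.79°  ·
  (2,4): δ = 60.35°  ·
  (2,5): δ = 9.58°  ✓
  (2,6): δ = 12.88°  ✓
  (3,4): δ = 81.56°  ·
  (3,5): δ = 30.79°  ·
  (3,6): δ = 8.33°  ✓
  (4,5): δ = 129.23°  ·
  (4,6): δ = 106.77°  ·
  (5,6): δ = 157.54°  ·
antipodal pairs: 6

count = 6; pairs: (0,3), (1,4), (1,5), (2,5), (2,6), (3,6)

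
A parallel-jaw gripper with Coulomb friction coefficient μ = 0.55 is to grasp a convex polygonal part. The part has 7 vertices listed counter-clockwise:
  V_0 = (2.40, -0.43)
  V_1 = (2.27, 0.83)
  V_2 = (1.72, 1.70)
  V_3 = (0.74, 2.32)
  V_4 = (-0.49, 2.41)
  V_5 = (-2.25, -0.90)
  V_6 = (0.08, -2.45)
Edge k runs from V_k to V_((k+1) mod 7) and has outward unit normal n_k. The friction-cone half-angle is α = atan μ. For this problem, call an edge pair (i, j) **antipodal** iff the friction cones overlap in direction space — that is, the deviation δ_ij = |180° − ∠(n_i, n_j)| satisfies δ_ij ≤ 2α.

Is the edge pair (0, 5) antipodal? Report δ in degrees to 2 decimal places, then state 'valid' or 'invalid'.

δ = 50.48°, valid

α = atan 0.55 = 28.81°;  2α = 57.62°
edge 0: e_0 = (-0.13, +1.26);  n_0 = (+0.9947, +0.1026)
edge 5: e_5 = (+2.33, -1.55);  n_5 = (-0.5539, -0.8326)
∠(n_0, n_5) = 129.52°
δ = |180° − 129.52°| = 50.48°
50.48° ≤ 2α = 57.62°  →  valid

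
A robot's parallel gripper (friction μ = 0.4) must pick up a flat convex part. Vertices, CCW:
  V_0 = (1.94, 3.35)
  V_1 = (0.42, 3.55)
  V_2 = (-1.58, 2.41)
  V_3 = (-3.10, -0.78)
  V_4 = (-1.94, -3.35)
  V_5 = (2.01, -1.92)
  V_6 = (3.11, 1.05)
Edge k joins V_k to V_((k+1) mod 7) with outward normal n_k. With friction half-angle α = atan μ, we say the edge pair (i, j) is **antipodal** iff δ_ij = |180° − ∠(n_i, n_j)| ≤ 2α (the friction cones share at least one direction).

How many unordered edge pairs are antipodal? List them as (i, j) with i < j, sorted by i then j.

count = 5; pairs: (0,4), (1,4), (1,5), (2,5), (3,6)

α = atan 0.4 = 21.80°;  2α = 43.60°
n_0 = (+0.1305, +0.9915)
n_1 = (-0.4952, +0.8688)
n_2 = (-0.9028, +0.4302)
n_3 = (-0.9115, -0.4114)
n_4 = (+0.3404, -0.9403)
n_5 = (+0.9377, -0.3473)
n_6 = (+0.8913, +0.4534)
  (0,1): δ = 142.82°  ·
  (0,2): δ = 107.98°  ·
  (0,3): δ = 58.21°  ·
  (0,4): δ = 27.40°  ✓
  (0,5): δ = 77.17°  ·
  (0,6): δ = 124.46°  ·
  (1,2): δ = 145.16°  ·
  (1,3): δ = 95.39°  ·
  (1,4): δ = 9.78°  ✓
  (1,5): δ = 39.99°  ✓
  (1,6): δ = 87.28°  ·
  (2,3): δ = 130.23°  ·
  (2,4): δ = 44.62°  ·
  (2,5): δ = 5.15°  ✓
  (2,6): δ = 52.44°  ·
  (3,4): δ = 94.39°  ·
  (3,5): δ = 44.62°  ·
  (3,6): δ = 2.67°  ✓
  (4,5): δ = 130.22°  ·
  (4,6): δ = 82.94°  ·
  (5,6): δ = 132.71°  ·
antipodal pairs: 5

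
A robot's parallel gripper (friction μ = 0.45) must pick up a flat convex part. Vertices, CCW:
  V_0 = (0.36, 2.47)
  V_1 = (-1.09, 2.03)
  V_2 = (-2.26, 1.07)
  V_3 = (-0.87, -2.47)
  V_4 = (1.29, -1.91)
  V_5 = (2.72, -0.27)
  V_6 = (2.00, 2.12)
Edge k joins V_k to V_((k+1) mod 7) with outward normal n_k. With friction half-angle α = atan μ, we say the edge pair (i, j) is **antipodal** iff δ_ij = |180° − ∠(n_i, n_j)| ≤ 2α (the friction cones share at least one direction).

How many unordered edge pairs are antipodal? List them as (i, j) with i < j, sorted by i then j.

α = atan 0.45 = 24.23°;  2α = 48.46°
n_0 = (-0.2904, +0.9569)
n_1 = (-0.6343, +0.7731)
n_2 = (-0.9308, -0.3655)
n_3 = (+0.2510, -0.9680)
n_4 = (+0.7537, -0.6572)
n_5 = (+0.9575, +0.2885)
n_6 = (+0.2087, +0.9780)
  (0,1): δ = 157.51°  ·
  (0,2): δ = 85.44°  ·
  (0,3): δ = 2.35°  ✓
  (0,4): δ = 32.03°  ✓
  (0,5): δ = 89.88°  ·
  (0,6): δ = 151.07°  ·
  (1,2): δ = 107.93°  ·
  (1,3): δ = 24.83°  ✓
  (1,4): δ = 9.54°  ✓
  (1,5): δ = 67.40°  ·
  (1,6): δ = 128.58°  ·
  (2,3): δ = 96.90°  ·
  (2,4): δ = 62.52°  ·
  (2,5): δ = 4.67°  ✓
  (2,6): δ = 56.52°  ·
  (3,4): δ = 145.62°  ·
  (3,5): δ = 87.77°  ·
  (3,6): δ = 26.58°  ✓
  (4,5): δ = 122.15°  ·
  (4,6): δ = 60.96°  ·
  (5,6): δ = 118.81°  ·
antipodal pairs: 6

count = 6; pairs: (0,3), (0,4), (1,3), (1,4), (2,5), (3,6)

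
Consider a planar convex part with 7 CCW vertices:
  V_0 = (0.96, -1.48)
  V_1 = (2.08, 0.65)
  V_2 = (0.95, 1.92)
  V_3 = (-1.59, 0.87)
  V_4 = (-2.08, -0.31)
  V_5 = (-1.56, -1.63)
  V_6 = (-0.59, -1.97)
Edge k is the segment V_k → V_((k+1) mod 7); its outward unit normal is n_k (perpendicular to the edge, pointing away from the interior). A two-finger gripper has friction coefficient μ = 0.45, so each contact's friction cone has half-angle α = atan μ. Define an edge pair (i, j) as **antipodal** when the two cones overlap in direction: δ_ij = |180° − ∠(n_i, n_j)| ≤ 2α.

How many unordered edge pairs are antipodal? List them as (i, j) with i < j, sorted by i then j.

α = atan 0.45 = 24.23°;  2α = 48.46°
n_0 = (+0.8851, -0.4654)
n_1 = (+0.7471, +0.6647)
n_2 = (-0.3820, +0.9241)
n_3 = (-0.9235, +0.3835)
n_4 = (-0.9304, -0.3665)
n_5 = (-0.3308, -0.9437)
n_6 = (+0.3014, -0.9535)
  (0,1): δ = 110.60°  ·
  (0,2): δ = 39.80°  ✓
  (0,3): δ = 5.19°  ✓
  (0,4): δ = 49.24°  ·
  (0,5): δ = 98.42°  ·
  (0,6): δ = 135.28°  ·
  (1,2): δ = 109.20°  ·
  (1,3): δ = 64.21°  ·
  (1,4): δ = 20.16°  ✓
  (1,5): δ = 29.02°  ✓
  (1,6): δ = 65.88°  ·
  (2,3): δ = 135.01°  ·
  (2,4): δ = 90.96°  ·
  (2,5): δ = 41.78°  ✓
  (2,6): δ = 4.92°  ✓
  (3,4): δ = 135.95°  ·
  (3,5): δ = 86.77°  ·
  (3,6): δ = 49.91°  ·
  (4,5): δ = 130.82°  ·
  (4,6): δ = 93.96°  ·
  (5,6): δ = 143.14°  ·
antipodal pairs: 6

count = 6; pairs: (0,2), (0,3), (1,4), (1,5), (2,5), (2,6)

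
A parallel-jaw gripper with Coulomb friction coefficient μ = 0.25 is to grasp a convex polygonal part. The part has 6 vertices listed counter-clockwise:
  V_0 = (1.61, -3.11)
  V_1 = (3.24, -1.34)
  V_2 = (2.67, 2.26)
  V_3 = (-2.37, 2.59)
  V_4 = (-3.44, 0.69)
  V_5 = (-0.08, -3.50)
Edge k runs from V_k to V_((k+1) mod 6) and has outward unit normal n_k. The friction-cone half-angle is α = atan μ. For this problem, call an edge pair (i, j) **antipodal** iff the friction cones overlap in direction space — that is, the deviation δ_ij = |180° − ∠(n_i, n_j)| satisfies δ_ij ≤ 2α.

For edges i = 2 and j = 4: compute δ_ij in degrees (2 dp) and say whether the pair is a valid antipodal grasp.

α = atan 0.25 = 14.04°;  2α = 28.07°
edge 2: e_2 = (-5.04, +0.33);  n_2 = (+0.0653, +0.9979)
edge 4: e_4 = (+3.36, -4.19);  n_4 = (-0.7801, -0.6256)
∠(n_2, n_4) = 132.47°
δ = |180° − 132.47°| = 47.53°
47.53° > 2α = 28.07°  →  invalid

δ = 47.53°, invalid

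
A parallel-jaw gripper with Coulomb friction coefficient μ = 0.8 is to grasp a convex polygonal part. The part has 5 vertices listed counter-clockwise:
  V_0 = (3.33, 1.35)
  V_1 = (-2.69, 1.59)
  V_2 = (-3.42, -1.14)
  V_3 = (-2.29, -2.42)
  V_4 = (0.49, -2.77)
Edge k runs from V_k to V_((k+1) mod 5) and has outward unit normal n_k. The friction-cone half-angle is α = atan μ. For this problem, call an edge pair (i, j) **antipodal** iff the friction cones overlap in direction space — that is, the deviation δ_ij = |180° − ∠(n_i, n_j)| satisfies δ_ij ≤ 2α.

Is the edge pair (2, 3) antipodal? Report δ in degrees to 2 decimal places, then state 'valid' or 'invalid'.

α = atan 0.8 = 38.66°;  2α = 77.32°
edge 2: e_2 = (+1.13, -1.28);  n_2 = (-0.7497, -0.6618)
edge 3: e_3 = (+2.78, -0.35);  n_3 = (-0.1249, -0.9922)
∠(n_2, n_3) = 41.39°
δ = |180° − 41.39°| = 138.61°
138.61° > 2α = 77.32°  →  invalid

δ = 138.61°, invalid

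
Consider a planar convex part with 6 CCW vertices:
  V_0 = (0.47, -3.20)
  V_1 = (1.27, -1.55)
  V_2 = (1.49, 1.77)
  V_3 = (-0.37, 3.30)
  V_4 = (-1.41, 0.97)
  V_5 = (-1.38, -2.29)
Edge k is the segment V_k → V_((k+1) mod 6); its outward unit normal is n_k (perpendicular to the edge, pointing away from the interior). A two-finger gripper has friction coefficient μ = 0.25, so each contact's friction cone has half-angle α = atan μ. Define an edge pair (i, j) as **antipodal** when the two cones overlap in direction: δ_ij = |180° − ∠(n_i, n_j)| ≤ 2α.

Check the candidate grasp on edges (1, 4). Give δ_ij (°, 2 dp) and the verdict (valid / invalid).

δ = 4.32°, valid

α = atan 0.25 = 14.04°;  2α = 28.07°
edge 1: e_1 = (+0.22, +3.32);  n_1 = (+0.9978, -0.0661)
edge 4: e_4 = (+0.03, -3.26);  n_4 = (-1.0000, -0.0092)
∠(n_1, n_4) = 175.68°
δ = |180° − 175.68°| = 4.32°
4.32° ≤ 2α = 28.07°  →  valid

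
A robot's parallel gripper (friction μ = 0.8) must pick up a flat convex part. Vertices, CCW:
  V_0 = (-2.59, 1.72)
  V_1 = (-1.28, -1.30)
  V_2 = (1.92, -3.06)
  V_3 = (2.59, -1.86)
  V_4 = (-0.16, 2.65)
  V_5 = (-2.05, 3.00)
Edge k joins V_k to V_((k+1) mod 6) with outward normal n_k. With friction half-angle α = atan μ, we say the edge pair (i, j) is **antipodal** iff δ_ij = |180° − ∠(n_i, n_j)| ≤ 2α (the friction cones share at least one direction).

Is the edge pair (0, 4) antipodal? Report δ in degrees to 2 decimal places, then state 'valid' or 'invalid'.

δ = 56.06°, valid

α = atan 0.8 = 38.66°;  2α = 77.32°
edge 0: e_0 = (+1.31, -3.02);  n_0 = (-0.9174, -0.3979)
edge 4: e_4 = (-1.89, +0.35);  n_4 = (+0.1821, +0.9833)
∠(n_0, n_4) = 123.94°
δ = |180° − 123.94°| = 56.06°
56.06° ≤ 2α = 77.32°  →  valid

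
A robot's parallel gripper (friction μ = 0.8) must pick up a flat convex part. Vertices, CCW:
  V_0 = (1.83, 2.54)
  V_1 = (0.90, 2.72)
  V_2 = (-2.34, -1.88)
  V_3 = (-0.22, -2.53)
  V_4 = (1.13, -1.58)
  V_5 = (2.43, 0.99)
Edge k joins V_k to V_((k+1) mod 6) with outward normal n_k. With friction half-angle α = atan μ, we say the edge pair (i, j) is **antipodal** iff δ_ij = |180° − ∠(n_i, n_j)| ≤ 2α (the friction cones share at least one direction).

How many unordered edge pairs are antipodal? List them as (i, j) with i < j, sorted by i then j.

count = 8; pairs: (0,2), (0,3), (0,4), (1,2), (1,3), (1,4), (1,5), (2,5)

α = atan 0.8 = 38.66°;  2α = 77.32°
n_0 = (+0.1900, +0.9818)
n_1 = (-0.8176, +0.5758)
n_2 = (-0.2931, -0.9561)
n_3 = (+0.5755, -0.8178)
n_4 = (+0.8923, -0.4514)
n_5 = (+0.9326, +0.3610)
  (0,1): δ = 114.20°  ·
  (0,2): δ = 6.09°  ✓
  (0,3): δ = 46.09°  ✓
  (0,4): δ = 74.12°  ✓
  (0,5): δ = 122.12°  ·
  (1,2): δ = 71.89°  ✓
  (1,3): δ = 19.71°  ✓
  (1,4): δ = 8.33°  ✓
  (1,5): δ = 56.32°  ✓
  (2,3): δ = 127.82°  ·
  (2,4): δ = 99.79°  ·
  (2,5): δ = 51.79°  ✓
  (3,4): δ = 151.97°  ·
  (3,5): δ = 103.97°  ·
  (4,5): δ = 132.01°  ·
antipodal pairs: 8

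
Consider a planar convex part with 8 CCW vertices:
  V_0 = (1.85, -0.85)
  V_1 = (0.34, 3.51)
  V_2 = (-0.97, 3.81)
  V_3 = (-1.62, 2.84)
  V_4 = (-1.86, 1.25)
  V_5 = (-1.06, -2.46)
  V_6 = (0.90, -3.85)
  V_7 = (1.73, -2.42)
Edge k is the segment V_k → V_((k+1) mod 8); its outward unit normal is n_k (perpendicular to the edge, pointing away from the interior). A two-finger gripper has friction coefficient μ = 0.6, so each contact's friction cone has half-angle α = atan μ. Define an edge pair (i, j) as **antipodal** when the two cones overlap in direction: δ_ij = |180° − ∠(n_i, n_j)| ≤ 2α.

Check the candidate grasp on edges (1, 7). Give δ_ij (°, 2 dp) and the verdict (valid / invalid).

δ = 98.53°, invalid

α = atan 0.6 = 30.96°;  2α = 61.93°
edge 1: e_1 = (-1.31, +0.30);  n_1 = (+0.2232, +0.9748)
edge 7: e_7 = (+0.12, +1.57);  n_7 = (+0.9971, -0.0762)
∠(n_1, n_7) = 81.47°
δ = |180° − 81.47°| = 98.53°
98.53° > 2α = 61.93°  →  invalid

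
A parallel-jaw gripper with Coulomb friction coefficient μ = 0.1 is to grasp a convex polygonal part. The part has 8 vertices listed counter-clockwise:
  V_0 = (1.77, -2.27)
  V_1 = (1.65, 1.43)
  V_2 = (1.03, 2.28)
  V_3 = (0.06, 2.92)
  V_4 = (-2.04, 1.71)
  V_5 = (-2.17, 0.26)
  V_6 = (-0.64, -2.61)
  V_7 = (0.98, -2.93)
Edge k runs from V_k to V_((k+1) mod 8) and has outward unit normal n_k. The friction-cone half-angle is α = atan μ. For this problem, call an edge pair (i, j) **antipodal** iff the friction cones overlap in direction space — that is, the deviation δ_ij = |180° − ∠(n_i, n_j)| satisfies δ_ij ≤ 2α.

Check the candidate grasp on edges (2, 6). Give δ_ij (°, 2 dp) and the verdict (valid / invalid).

α = atan 0.1 = 5.71°;  2α = 11.42°
edge 2: e_2 = (-0.97, +0.64);  n_2 = (+0.5507, +0.8347)
edge 6: e_6 = (+1.62, -0.32);  n_6 = (-0.1938, -0.9810)
∠(n_2, n_6) = 157.76°
δ = |180° − 157.76°| = 22.24°
22.24° > 2α = 11.42°  →  invalid

δ = 22.24°, invalid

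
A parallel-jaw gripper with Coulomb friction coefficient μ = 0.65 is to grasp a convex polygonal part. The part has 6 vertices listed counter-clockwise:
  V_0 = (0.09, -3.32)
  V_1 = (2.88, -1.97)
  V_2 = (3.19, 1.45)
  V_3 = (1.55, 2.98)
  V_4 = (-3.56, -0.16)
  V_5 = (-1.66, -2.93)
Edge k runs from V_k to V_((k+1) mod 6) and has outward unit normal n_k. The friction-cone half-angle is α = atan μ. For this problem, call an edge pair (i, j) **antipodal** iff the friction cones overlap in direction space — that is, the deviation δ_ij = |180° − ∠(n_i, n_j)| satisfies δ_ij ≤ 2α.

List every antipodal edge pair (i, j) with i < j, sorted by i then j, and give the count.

count = 6; pairs: (0,3), (1,3), (1,4), (2,4), (2,5), (3,5)

α = atan 0.65 = 33.02°;  2α = 66.05°
n_0 = (+0.4356, -0.9002)
n_1 = (+0.9959, -0.0903)
n_2 = (+0.6822, +0.7312)
n_3 = (-0.5235, +0.8520)
n_4 = (-0.8246, -0.5656)
n_5 = (-0.2175, -0.9761)
  (0,1): δ = 121.00°  ·
  (0,2): δ = 68.83°  ·
  (0,3): δ = 5.75°  ✓
  (0,4): δ = 98.63°  ·
  (0,5): δ = 141.62°  ·
  (1,2): δ = 127.83°  ·
  (1,3): δ = 53.25°  ✓
  (1,4): δ = 39.63°  ✓
  (1,5): δ = 82.62°  ·
  (2,3): δ = 105.42°  ·
  (2,4): δ = 12.54°  ✓
  (2,5): δ = 30.45°  ✓
  (3,4): δ = 87.12°  ·
  (3,5): δ = 44.13°  ✓
  (4,5): δ = 137.01°  ·
antipodal pairs: 6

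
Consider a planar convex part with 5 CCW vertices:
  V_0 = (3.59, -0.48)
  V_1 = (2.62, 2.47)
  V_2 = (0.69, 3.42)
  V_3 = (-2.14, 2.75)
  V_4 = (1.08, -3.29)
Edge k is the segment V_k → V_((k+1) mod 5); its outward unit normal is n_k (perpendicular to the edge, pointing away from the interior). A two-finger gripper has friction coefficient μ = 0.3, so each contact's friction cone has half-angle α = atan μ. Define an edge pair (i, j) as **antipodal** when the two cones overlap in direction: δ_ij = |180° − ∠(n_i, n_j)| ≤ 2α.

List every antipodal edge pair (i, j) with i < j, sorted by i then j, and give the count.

count = 1; pairs: (0,3)

α = atan 0.3 = 16.70°;  2α = 33.40°
n_0 = (+0.9500, +0.3124)
n_1 = (+0.4416, +0.8972)
n_2 = (-0.2304, +0.9731)
n_3 = (-0.8824, -0.4704)
n_4 = (+0.7458, -0.6662)
  (0,1): δ = 134.41°  ·
  (0,2): δ = 94.88°  ·
  (0,3): δ = 9.86°  ✓
  (0,4): δ = 120.03°  ·
  (1,2): δ = 140.47°  ·
  (1,3): δ = 35.73°  ·
  (1,4): δ = 74.44°  ·
  (2,3): δ = 75.26°  ·
  (2,4): δ = 34.91°  ·
  (3,4): δ = 69.84°  ·
antipodal pairs: 1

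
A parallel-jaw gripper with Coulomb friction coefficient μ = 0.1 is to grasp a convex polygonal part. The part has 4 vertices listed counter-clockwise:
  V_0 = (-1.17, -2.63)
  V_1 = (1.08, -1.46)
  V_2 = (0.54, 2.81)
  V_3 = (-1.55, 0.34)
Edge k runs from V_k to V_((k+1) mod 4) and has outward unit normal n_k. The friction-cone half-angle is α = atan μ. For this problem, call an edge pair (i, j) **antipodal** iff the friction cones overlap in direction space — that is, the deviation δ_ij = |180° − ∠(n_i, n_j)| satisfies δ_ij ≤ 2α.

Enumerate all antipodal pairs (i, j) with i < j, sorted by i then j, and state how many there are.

count = 1; pairs: (1,3)

α = atan 0.1 = 5.71°;  2α = 11.42°
n_0 = (+0.4614, -0.8872)
n_1 = (+0.9921, +0.1255)
n_2 = (-0.7634, +0.6459)
n_3 = (-0.9919, -0.1269)
  (0,1): δ = 110.27°  ·
  (0,2): δ = 22.29°  ·
  (0,3): δ = 69.82°  ·
  (1,2): δ = 47.44°  ·
  (1,3): δ = 0.08°  ✓
  (2,3): δ = 132.47°  ·
antipodal pairs: 1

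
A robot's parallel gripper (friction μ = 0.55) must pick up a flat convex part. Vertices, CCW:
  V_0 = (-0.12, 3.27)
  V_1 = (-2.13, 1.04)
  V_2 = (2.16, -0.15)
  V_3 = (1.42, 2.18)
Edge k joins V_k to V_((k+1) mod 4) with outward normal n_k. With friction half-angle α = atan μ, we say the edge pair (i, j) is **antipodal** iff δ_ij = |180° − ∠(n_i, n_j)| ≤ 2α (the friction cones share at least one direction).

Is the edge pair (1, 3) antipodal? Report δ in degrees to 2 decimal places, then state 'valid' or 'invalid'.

α = atan 0.55 = 28.81°;  2α = 57.62°
edge 1: e_1 = (+4.29, -1.19);  n_1 = (-0.2673, -0.9636)
edge 3: e_3 = (-1.54, +1.09);  n_3 = (+0.5777, +0.8162)
∠(n_1, n_3) = 160.21°
δ = |180° − 160.21°| = 19.79°
19.79° ≤ 2α = 57.62°  →  valid

δ = 19.79°, valid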